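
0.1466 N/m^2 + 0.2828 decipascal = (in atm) 1.726e-06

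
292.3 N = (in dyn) 2.923e+07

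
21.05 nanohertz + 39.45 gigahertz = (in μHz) 3.945e+16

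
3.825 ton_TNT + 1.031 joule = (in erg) 1.6e+17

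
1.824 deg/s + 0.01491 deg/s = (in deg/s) 1.839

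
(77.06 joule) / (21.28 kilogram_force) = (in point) 1047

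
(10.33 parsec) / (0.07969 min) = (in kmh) 2.4e+17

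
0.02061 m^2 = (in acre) 5.093e-06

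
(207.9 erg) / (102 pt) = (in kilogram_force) 5.892e-05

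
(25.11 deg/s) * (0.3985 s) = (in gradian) 11.12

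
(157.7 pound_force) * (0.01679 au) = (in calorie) 4.211e+11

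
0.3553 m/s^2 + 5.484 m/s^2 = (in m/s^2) 5.839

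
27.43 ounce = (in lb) 1.714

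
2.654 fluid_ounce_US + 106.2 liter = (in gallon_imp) 23.38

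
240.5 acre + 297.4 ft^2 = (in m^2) 9.733e+05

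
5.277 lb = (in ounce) 84.43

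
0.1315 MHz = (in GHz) 0.0001315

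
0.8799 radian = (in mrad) 879.9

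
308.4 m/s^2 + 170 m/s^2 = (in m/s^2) 478.4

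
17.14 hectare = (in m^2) 1.714e+05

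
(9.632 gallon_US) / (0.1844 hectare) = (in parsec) 6.408e-22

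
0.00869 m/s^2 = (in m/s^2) 0.00869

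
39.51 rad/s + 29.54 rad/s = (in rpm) 659.4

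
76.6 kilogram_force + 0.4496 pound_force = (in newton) 753.2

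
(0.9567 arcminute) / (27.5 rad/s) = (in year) 3.209e-13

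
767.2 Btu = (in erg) 8.094e+12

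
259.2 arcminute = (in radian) 0.0754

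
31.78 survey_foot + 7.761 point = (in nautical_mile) 0.005232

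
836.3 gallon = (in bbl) 19.91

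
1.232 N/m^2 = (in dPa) 12.32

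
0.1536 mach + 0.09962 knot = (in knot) 101.8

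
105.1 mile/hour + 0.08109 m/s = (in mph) 105.3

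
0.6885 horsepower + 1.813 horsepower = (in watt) 1865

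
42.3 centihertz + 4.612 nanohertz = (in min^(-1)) 25.38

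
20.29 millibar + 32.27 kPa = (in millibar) 343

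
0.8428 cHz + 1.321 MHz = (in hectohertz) 1.321e+04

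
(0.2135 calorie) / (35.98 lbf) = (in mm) 5.581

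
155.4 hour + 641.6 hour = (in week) 4.744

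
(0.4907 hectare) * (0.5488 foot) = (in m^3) 820.8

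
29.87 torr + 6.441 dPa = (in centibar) 3.983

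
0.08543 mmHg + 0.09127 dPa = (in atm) 0.0001125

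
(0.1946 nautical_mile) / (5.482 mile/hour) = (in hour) 0.04085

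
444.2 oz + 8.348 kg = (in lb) 46.17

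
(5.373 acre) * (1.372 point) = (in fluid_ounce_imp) 3.704e+05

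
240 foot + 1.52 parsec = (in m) 4.69e+16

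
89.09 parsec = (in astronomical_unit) 1.838e+07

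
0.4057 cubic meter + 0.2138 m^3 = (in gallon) 163.7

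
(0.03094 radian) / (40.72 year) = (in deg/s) 1.38e-09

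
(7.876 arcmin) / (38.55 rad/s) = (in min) 9.905e-07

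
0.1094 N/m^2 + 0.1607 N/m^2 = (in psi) 3.917e-05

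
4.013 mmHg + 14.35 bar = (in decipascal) 1.436e+07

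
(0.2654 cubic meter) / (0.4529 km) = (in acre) 1.448e-07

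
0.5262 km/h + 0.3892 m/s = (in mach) 0.001572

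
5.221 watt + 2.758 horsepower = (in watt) 2062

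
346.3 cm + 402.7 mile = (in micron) 6.481e+11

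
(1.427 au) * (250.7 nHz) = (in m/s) 5.352e+04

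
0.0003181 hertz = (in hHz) 3.181e-06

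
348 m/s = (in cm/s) 3.48e+04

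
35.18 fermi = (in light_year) 3.719e-30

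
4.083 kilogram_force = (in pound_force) 9.001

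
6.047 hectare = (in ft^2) 6.509e+05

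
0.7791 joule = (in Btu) 0.0007384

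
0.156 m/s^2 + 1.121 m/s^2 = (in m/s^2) 1.277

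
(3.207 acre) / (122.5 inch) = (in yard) 4562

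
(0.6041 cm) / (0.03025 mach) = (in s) 0.0005865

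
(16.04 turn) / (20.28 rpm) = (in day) 0.0005493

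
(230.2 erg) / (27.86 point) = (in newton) 0.002342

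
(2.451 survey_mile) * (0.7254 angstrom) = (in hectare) 2.861e-11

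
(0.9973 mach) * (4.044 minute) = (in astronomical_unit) 5.508e-07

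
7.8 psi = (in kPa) 53.78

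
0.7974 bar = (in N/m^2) 7.974e+04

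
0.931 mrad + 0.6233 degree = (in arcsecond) 2436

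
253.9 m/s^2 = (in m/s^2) 253.9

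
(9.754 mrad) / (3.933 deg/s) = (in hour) 3.947e-05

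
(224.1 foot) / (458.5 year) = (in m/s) 4.724e-09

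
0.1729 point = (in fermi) 6.1e+10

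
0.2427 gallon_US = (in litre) 0.9187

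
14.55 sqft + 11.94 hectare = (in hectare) 11.94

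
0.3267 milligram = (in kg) 3.267e-07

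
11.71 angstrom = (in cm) 1.171e-07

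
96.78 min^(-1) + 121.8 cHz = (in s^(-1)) 2.831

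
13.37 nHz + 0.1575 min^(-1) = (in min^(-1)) 0.1575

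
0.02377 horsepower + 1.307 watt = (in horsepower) 0.02552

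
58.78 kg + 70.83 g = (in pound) 129.7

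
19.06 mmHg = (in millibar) 25.41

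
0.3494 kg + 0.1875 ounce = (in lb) 0.782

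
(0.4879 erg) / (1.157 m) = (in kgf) 4.3e-09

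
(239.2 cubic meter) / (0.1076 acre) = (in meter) 0.5493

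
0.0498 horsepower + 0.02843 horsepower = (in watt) 58.34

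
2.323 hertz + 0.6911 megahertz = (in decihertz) 6.911e+06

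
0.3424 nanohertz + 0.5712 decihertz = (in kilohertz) 5.712e-05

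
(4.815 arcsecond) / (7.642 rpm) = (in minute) 4.862e-07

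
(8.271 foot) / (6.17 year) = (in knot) 2.519e-08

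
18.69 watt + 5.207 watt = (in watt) 23.9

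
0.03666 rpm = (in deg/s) 0.22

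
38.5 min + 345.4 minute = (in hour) 6.398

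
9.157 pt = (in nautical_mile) 1.744e-06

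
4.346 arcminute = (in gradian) 0.08048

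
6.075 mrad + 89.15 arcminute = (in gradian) 2.038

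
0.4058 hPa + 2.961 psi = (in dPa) 2.046e+05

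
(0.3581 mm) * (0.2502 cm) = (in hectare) 8.96e-11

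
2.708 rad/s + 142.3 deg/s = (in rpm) 49.58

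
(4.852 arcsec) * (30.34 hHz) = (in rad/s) 0.07137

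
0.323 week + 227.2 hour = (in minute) 1.689e+04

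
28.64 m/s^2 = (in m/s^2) 28.64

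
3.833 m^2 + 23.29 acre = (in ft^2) 1.015e+06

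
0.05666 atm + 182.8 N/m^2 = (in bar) 0.05924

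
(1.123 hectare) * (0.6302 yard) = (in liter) 6.471e+06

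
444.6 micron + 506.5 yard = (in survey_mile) 0.2878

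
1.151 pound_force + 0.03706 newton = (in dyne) 5.157e+05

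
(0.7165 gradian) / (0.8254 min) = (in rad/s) 0.0002273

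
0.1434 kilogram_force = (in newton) 1.406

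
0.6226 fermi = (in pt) 1.765e-12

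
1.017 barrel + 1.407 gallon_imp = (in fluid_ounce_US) 5684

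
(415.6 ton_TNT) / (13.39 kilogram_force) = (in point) 3.754e+13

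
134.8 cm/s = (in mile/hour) 3.015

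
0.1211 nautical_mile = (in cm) 2.243e+04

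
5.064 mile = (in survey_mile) 5.064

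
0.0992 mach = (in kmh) 121.6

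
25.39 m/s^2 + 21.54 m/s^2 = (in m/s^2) 46.93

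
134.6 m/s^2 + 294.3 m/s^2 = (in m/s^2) 428.9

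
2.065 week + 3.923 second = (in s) 1.249e+06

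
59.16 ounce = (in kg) 1.677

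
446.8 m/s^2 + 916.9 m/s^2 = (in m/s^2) 1364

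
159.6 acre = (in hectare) 64.59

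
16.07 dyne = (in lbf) 3.613e-05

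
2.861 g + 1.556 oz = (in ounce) 1.657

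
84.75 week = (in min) 8.543e+05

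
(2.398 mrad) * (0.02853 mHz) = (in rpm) 6.533e-07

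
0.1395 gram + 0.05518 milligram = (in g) 0.1396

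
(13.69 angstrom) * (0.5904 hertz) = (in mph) 1.808e-09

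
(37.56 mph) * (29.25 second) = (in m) 491.1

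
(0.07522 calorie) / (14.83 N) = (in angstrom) 2.122e+08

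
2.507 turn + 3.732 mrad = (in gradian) 1003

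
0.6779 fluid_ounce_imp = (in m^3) 1.926e-05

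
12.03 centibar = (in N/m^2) 1.203e+04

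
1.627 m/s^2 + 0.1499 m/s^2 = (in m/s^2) 1.777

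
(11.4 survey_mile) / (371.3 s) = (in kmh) 177.9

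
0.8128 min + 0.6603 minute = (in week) 0.0001461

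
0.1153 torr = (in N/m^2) 15.37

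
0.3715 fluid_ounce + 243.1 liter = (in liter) 243.1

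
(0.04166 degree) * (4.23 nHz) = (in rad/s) 3.076e-12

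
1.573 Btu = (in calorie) 396.7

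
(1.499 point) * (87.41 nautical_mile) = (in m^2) 85.61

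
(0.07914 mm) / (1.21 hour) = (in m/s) 1.817e-08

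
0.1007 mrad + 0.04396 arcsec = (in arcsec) 20.81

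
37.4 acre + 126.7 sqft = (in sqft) 1.629e+06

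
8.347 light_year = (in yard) 8.636e+16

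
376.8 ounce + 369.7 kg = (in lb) 838.6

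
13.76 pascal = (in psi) 0.001996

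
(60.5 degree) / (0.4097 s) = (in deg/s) 147.7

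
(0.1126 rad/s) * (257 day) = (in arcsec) 5.157e+11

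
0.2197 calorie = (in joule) 0.9192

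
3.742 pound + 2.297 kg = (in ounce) 140.9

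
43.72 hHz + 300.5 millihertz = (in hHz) 43.72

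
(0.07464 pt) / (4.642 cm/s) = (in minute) 9.454e-06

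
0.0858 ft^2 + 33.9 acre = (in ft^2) 1.477e+06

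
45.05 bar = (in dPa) 4.505e+07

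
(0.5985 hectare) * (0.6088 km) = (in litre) 3.644e+09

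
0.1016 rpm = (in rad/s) 0.01064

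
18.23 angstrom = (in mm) 1.823e-06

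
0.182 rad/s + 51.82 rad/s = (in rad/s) 52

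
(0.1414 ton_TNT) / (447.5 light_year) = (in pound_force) 3.141e-11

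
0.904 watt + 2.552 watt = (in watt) 3.456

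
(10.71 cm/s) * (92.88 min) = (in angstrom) 5.968e+12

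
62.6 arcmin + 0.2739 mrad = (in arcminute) 63.54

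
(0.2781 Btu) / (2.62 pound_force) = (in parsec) 8.159e-16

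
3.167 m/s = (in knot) 6.156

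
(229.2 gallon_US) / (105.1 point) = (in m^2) 23.4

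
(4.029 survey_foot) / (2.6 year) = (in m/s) 1.498e-08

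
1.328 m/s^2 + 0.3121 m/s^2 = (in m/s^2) 1.64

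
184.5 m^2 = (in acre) 0.04559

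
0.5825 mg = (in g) 0.0005825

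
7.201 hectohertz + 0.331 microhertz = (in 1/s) 720.1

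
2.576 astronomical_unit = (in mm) 3.854e+14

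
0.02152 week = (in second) 1.302e+04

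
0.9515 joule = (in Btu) 0.0009018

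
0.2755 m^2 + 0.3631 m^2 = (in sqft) 6.874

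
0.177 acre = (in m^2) 716.3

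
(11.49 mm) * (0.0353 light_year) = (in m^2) 3.837e+12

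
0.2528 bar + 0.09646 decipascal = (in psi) 3.667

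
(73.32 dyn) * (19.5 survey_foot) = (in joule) 0.004358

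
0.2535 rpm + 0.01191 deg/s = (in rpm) 0.2555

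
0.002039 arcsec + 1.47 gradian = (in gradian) 1.47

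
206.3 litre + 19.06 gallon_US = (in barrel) 1.751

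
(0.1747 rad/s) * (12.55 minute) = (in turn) 20.94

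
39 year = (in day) 1.424e+04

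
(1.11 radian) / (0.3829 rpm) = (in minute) 0.4614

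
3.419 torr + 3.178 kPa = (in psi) 0.527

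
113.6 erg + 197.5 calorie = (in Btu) 0.7832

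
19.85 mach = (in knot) 1.314e+04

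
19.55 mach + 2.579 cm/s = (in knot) 1.294e+04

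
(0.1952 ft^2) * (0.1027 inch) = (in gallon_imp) 0.01041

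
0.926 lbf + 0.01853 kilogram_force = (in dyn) 4.301e+05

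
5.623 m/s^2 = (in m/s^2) 5.623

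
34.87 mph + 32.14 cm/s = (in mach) 0.04672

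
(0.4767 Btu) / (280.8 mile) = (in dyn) 111.3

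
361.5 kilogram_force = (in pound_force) 797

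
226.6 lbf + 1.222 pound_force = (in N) 1013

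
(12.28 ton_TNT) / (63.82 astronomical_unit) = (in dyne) 538.2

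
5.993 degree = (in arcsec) 2.157e+04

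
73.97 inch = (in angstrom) 1.879e+10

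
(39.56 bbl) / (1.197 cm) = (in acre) 0.1298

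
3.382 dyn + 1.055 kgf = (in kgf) 1.055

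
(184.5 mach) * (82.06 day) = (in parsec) 1.443e-05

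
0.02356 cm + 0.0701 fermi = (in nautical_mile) 1.272e-07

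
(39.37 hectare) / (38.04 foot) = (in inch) 1.337e+06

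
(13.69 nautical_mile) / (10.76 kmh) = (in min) 141.4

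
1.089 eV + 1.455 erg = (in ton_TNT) 3.478e-17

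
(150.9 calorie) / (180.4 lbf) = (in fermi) 7.868e+14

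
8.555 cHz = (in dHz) 0.8555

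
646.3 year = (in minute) 3.397e+08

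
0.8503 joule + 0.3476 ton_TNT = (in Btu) 1.378e+06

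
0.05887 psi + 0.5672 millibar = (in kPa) 0.4626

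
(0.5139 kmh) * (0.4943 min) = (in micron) 4.234e+06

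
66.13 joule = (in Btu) 0.06268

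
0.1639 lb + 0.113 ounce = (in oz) 2.735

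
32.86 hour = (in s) 1.183e+05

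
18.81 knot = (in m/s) 9.677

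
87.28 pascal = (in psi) 0.01266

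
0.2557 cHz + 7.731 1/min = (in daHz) 0.01314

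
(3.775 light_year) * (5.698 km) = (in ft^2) 2.19e+21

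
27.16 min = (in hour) 0.4527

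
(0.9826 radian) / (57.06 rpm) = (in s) 0.1644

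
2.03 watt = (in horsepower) 0.002722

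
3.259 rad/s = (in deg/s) 186.7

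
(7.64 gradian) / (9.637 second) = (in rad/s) 0.01245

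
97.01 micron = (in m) 9.701e-05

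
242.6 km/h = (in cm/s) 6739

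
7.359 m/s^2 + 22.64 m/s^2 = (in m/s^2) 30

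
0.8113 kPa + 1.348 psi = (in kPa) 10.11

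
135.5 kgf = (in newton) 1329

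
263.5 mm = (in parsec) 8.539e-18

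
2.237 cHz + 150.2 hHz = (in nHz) 1.502e+13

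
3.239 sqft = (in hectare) 3.009e-05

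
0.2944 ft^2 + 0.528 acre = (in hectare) 0.2137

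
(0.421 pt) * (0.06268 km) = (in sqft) 0.1002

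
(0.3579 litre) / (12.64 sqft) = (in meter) 0.0003048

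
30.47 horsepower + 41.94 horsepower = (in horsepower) 72.41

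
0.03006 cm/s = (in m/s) 0.0003006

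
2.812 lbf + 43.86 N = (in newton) 56.37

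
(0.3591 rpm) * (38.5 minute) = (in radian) 86.87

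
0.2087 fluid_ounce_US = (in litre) 0.006172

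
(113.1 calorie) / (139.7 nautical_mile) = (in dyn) 182.9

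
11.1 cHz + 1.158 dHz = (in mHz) 226.8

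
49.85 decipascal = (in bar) 4.985e-05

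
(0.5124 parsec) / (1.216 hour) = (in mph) 8.079e+12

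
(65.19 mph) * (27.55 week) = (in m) 4.856e+08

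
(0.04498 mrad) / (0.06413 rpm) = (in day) 7.752e-08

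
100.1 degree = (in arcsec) 3.604e+05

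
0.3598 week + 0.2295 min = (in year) 0.006901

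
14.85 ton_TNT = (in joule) 6.213e+10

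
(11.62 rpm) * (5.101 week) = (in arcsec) 7.743e+11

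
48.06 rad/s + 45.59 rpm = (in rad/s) 52.83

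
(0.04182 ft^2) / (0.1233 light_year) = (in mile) 2.07e-21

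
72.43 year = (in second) 2.284e+09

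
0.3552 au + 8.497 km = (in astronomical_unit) 0.3552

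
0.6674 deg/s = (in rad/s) 0.01165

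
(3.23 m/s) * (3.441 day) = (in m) 9.603e+05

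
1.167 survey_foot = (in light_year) 3.76e-17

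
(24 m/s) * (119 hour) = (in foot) 3.373e+07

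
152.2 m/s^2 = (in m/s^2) 152.2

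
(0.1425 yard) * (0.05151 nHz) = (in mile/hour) 1.501e-11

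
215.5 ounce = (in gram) 6109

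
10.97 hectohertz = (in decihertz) 1.097e+04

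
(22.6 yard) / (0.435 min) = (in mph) 1.771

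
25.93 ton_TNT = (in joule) 1.085e+11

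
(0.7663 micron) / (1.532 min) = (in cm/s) 8.337e-07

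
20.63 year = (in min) 1.084e+07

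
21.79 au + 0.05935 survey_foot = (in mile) 2.026e+09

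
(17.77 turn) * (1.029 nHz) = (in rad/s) 1.149e-07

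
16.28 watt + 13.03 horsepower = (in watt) 9733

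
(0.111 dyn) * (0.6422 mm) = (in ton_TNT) 1.704e-19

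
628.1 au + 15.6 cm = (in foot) 3.083e+14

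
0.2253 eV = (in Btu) 3.421e-23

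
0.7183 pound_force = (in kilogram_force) 0.3258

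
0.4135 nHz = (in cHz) 4.135e-08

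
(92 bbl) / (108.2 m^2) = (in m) 0.1352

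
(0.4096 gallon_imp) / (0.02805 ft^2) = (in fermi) 7.146e+14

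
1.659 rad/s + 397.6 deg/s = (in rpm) 82.11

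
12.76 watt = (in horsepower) 0.01711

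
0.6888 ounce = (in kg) 0.01953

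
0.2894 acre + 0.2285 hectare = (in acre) 0.854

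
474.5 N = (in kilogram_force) 48.39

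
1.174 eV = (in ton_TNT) 4.496e-29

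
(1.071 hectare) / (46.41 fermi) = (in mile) 1.434e+14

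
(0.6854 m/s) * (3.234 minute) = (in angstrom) 1.33e+12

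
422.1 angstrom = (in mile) 2.623e-11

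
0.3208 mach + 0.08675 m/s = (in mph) 244.5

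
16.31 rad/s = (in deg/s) 934.5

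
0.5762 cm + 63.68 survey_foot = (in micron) 1.942e+07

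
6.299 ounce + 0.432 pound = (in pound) 0.8257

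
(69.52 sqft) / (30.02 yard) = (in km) 0.0002353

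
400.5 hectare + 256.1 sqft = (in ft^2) 4.311e+07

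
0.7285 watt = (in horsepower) 0.0009769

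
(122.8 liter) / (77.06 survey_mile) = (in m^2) 9.902e-07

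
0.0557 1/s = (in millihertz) 55.7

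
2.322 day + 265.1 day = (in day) 267.4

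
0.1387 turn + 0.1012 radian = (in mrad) 972.7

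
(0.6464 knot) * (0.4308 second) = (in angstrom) 1.433e+09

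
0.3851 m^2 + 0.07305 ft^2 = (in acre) 9.684e-05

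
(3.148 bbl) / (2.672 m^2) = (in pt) 531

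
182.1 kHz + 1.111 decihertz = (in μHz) 1.821e+11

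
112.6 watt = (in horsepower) 0.151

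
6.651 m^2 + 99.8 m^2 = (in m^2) 106.5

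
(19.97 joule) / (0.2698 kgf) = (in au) 5.045e-11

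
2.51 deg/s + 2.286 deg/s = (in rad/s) 0.08371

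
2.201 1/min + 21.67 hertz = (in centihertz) 2171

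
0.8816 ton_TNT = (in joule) 3.689e+09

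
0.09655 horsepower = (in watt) 72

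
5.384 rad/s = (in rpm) 51.41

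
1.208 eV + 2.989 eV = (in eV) 4.197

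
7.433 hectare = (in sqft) 8.001e+05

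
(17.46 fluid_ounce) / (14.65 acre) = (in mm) 8.709e-06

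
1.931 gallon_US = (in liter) 7.31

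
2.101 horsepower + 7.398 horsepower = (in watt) 7083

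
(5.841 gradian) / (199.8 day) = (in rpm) 5.075e-08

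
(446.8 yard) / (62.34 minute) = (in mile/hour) 0.2443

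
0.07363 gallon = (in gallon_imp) 0.06131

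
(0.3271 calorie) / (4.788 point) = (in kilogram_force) 82.62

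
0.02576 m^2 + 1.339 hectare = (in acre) 3.309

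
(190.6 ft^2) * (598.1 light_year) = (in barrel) 6.302e+20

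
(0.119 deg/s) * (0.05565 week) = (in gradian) 4450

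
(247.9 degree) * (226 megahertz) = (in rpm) 9.338e+09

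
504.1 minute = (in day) 0.3501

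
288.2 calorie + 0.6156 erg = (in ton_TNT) 2.882e-07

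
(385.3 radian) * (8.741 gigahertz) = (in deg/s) 1.93e+14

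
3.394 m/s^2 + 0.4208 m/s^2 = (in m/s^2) 3.815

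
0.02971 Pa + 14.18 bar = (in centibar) 1418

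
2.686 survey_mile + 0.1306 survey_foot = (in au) 2.89e-08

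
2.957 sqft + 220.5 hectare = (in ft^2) 2.373e+07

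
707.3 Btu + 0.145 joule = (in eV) 4.658e+24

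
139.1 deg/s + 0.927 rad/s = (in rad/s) 3.355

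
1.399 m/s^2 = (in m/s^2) 1.399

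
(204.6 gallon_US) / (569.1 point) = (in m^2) 3.858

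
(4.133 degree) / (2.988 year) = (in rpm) 7.31e-09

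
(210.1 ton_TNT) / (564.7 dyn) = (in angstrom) 1.557e+24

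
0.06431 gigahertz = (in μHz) 6.431e+13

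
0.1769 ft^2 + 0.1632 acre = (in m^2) 660.5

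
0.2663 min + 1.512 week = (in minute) 1.524e+04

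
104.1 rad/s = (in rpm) 994.1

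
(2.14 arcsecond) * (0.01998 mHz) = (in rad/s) 2.073e-10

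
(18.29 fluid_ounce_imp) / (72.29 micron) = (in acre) 0.001776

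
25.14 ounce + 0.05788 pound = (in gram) 739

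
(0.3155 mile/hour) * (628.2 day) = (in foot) 2.512e+07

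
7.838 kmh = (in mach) 0.006394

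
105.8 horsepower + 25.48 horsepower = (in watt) 9.79e+04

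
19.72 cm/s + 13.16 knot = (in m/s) 6.967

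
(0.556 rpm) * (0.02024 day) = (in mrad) 1.018e+05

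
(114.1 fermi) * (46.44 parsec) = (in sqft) 1.76e+06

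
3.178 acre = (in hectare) 1.286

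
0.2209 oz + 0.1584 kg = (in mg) 1.647e+05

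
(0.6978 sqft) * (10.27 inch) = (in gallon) 4.467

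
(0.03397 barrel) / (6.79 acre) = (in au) 1.314e-18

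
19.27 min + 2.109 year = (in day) 769.8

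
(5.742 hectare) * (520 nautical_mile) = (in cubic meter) 5.53e+10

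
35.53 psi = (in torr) 1837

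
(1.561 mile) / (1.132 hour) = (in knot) 1.198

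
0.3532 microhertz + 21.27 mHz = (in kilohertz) 2.127e-05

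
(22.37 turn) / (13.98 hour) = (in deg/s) 0.16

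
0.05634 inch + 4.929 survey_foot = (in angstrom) 1.504e+10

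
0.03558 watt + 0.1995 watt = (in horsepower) 0.0003152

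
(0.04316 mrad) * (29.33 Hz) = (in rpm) 0.01209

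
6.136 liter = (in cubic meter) 0.006136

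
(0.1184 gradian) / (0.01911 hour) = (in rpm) 0.0002582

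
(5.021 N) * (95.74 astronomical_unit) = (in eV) 4.488e+32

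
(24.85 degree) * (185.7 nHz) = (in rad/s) 8.054e-08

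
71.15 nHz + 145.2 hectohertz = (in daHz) 1452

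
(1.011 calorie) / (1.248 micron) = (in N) 3.389e+06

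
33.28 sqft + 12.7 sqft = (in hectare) 0.0004272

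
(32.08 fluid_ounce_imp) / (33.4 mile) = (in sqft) 1.825e-07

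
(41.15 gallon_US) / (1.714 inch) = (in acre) 0.0008841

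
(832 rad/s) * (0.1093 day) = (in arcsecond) 1.621e+12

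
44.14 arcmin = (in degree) 0.7357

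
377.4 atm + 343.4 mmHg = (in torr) 2.872e+05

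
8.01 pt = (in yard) 0.00309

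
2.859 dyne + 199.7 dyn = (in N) 0.002026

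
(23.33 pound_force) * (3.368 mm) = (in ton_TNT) 8.354e-11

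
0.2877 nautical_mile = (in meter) 532.8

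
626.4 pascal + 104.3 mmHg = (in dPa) 1.453e+05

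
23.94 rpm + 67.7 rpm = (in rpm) 91.64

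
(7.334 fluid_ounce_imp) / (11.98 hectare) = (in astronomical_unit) 1.163e-20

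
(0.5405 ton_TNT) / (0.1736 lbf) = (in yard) 3.203e+09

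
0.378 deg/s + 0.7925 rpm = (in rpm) 0.8555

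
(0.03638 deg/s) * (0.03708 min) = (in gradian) 0.08993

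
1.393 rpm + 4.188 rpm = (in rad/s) 0.5844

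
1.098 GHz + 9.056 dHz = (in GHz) 1.098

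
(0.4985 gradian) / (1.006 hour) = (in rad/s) 2.162e-06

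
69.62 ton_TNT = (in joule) 2.913e+11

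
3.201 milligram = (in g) 0.003201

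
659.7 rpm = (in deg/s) 3958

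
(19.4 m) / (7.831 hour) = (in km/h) 0.002477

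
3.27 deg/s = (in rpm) 0.545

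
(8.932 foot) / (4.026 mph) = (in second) 1.513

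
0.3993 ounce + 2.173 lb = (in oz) 35.17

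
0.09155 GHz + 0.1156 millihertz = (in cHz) 9.155e+09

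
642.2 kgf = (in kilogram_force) 642.2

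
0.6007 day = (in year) 0.001646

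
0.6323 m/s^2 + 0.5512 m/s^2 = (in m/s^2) 1.183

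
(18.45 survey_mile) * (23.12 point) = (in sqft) 2607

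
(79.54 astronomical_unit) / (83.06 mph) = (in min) 5.341e+09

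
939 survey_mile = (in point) 4.284e+09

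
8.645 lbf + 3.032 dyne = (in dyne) 3.845e+06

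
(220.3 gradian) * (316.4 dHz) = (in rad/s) 109.5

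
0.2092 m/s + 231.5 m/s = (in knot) 450.4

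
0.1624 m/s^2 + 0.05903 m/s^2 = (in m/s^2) 0.2214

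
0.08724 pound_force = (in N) 0.3881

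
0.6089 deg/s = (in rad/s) 0.01063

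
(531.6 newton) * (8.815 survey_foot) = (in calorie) 341.4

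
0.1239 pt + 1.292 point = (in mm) 0.4995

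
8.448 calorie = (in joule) 35.35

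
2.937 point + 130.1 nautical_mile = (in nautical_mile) 130.1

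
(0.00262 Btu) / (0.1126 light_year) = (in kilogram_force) 2.646e-16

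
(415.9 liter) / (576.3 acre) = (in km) 1.783e-10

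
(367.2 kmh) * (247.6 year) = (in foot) 2.613e+12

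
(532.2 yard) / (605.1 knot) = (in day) 1.809e-05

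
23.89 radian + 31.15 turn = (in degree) 1.258e+04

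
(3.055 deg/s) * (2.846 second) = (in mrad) 151.7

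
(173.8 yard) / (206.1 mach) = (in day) 2.621e-08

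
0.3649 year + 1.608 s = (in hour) 3197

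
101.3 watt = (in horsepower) 0.1358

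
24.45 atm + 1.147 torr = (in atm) 24.45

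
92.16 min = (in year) 0.0001753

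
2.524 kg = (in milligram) 2.524e+06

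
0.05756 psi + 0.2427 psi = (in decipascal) 2.07e+04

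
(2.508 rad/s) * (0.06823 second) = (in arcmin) 588.3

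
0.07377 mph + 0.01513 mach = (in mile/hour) 11.6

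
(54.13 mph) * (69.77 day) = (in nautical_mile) 7.876e+04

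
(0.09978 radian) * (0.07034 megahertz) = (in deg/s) 4.021e+05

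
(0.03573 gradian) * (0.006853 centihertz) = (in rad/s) 3.846e-08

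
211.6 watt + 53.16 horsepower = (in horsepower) 53.44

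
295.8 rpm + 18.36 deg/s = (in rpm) 298.9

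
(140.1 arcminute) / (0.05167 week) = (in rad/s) 1.304e-06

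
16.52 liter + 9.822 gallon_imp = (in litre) 61.17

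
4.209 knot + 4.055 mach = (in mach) 4.061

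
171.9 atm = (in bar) 174.2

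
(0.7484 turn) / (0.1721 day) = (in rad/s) 0.0003162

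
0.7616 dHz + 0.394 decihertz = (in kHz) 0.0001156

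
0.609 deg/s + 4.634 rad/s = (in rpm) 44.35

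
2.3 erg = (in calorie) 5.497e-08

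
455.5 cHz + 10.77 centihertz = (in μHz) 4.663e+06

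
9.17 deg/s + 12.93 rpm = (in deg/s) 86.75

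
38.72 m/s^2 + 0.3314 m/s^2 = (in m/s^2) 39.05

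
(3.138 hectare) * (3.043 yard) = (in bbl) 5.492e+05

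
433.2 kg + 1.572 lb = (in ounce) 1.531e+04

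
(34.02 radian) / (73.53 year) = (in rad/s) 1.467e-08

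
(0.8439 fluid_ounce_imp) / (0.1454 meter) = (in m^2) 0.0001649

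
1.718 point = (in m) 0.0006061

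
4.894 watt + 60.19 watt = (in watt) 65.08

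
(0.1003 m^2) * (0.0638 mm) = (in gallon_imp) 0.001408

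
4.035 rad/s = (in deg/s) 231.2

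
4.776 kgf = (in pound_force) 10.53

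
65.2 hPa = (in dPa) 6.52e+04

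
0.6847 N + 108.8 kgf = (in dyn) 1.068e+08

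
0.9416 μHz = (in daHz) 9.416e-08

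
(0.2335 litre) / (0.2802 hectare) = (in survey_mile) 5.178e-11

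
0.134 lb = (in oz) 2.144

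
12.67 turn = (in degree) 4561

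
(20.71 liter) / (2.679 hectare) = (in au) 5.168e-18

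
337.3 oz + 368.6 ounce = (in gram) 2.001e+04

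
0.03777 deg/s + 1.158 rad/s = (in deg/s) 66.39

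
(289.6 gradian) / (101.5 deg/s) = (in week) 4.246e-06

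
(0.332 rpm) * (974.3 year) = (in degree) 6.121e+10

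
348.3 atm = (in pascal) 3.529e+07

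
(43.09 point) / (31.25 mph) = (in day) 1.259e-08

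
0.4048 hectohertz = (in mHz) 4.048e+04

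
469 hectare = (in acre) 1159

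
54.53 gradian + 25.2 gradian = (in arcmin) 4305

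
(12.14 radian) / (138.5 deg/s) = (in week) 8.304e-06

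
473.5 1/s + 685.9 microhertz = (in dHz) 4735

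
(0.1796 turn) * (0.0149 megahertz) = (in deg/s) 9.634e+05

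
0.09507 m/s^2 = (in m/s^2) 0.09507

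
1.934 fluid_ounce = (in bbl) 0.0003597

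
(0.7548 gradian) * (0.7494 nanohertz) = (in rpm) 8.485e-11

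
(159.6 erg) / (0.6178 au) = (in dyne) 1.727e-11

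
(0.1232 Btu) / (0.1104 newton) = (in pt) 3.337e+06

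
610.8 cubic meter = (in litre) 6.108e+05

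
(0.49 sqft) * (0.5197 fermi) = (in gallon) 6.25e-15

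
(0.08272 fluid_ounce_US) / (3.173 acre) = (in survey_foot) 6.25e-10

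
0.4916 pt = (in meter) 0.0001734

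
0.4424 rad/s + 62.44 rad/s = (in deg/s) 3603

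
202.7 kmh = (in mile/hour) 126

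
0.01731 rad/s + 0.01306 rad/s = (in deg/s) 1.74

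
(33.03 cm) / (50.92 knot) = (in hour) 3.503e-06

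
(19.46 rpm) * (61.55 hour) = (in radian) 4.515e+05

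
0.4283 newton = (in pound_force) 0.09629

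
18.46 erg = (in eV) 1.152e+13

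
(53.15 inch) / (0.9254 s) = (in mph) 3.263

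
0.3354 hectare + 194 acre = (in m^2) 7.884e+05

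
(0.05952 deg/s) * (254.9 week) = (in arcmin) 5.505e+08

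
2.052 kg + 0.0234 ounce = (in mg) 2.053e+06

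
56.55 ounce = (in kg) 1.603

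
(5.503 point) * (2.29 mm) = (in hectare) 4.446e-10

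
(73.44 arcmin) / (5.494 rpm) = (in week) 6.139e-08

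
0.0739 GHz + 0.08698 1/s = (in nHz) 7.39e+16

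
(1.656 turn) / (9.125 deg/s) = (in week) 0.000108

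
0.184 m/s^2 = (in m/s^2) 0.184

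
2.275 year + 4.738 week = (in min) 1.243e+06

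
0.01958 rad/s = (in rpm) 0.187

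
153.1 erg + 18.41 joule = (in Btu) 0.01745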